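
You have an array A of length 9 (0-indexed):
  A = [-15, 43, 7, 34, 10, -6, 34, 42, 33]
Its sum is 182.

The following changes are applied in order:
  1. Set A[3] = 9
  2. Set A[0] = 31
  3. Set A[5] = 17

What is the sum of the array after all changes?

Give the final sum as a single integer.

Answer: 226

Derivation:
Initial sum: 182
Change 1: A[3] 34 -> 9, delta = -25, sum = 157
Change 2: A[0] -15 -> 31, delta = 46, sum = 203
Change 3: A[5] -6 -> 17, delta = 23, sum = 226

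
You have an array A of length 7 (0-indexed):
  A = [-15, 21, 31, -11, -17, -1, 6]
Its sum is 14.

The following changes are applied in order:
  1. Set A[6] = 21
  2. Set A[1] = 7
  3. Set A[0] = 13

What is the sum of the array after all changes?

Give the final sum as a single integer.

Initial sum: 14
Change 1: A[6] 6 -> 21, delta = 15, sum = 29
Change 2: A[1] 21 -> 7, delta = -14, sum = 15
Change 3: A[0] -15 -> 13, delta = 28, sum = 43

Answer: 43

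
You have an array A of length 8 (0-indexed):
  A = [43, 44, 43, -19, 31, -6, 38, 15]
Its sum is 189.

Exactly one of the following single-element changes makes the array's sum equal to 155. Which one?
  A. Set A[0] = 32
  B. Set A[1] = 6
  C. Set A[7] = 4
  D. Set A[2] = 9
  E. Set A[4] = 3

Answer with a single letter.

Option A: A[0] 43->32, delta=-11, new_sum=189+(-11)=178
Option B: A[1] 44->6, delta=-38, new_sum=189+(-38)=151
Option C: A[7] 15->4, delta=-11, new_sum=189+(-11)=178
Option D: A[2] 43->9, delta=-34, new_sum=189+(-34)=155 <-- matches target
Option E: A[4] 31->3, delta=-28, new_sum=189+(-28)=161

Answer: D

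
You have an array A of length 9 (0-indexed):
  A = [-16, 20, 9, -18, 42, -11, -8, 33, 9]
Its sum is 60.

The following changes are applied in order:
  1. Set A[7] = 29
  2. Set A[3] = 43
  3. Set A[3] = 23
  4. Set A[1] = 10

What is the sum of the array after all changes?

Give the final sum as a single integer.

Answer: 87

Derivation:
Initial sum: 60
Change 1: A[7] 33 -> 29, delta = -4, sum = 56
Change 2: A[3] -18 -> 43, delta = 61, sum = 117
Change 3: A[3] 43 -> 23, delta = -20, sum = 97
Change 4: A[1] 20 -> 10, delta = -10, sum = 87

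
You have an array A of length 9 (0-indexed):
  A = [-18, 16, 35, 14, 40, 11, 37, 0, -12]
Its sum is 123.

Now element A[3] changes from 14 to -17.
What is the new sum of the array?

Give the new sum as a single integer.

Old value at index 3: 14
New value at index 3: -17
Delta = -17 - 14 = -31
New sum = old_sum + delta = 123 + (-31) = 92

Answer: 92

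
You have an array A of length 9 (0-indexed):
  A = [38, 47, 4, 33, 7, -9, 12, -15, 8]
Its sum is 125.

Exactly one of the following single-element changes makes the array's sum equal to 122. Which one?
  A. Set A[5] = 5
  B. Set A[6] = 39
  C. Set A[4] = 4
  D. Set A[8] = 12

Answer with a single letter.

Option A: A[5] -9->5, delta=14, new_sum=125+(14)=139
Option B: A[6] 12->39, delta=27, new_sum=125+(27)=152
Option C: A[4] 7->4, delta=-3, new_sum=125+(-3)=122 <-- matches target
Option D: A[8] 8->12, delta=4, new_sum=125+(4)=129

Answer: C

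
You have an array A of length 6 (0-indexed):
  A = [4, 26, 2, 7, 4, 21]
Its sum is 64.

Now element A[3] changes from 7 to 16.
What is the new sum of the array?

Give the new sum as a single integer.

Answer: 73

Derivation:
Old value at index 3: 7
New value at index 3: 16
Delta = 16 - 7 = 9
New sum = old_sum + delta = 64 + (9) = 73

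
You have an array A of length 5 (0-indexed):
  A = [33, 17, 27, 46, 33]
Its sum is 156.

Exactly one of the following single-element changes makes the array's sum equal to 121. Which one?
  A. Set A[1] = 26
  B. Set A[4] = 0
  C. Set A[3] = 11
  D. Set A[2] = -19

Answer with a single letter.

Answer: C

Derivation:
Option A: A[1] 17->26, delta=9, new_sum=156+(9)=165
Option B: A[4] 33->0, delta=-33, new_sum=156+(-33)=123
Option C: A[3] 46->11, delta=-35, new_sum=156+(-35)=121 <-- matches target
Option D: A[2] 27->-19, delta=-46, new_sum=156+(-46)=110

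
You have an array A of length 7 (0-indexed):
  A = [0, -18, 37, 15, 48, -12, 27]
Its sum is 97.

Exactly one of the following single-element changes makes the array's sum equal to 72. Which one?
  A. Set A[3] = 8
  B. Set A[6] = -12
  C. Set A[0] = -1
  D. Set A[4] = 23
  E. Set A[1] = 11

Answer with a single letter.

Option A: A[3] 15->8, delta=-7, new_sum=97+(-7)=90
Option B: A[6] 27->-12, delta=-39, new_sum=97+(-39)=58
Option C: A[0] 0->-1, delta=-1, new_sum=97+(-1)=96
Option D: A[4] 48->23, delta=-25, new_sum=97+(-25)=72 <-- matches target
Option E: A[1] -18->11, delta=29, new_sum=97+(29)=126

Answer: D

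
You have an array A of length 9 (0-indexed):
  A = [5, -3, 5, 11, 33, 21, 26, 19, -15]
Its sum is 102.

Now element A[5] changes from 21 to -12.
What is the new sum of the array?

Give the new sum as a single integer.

Answer: 69

Derivation:
Old value at index 5: 21
New value at index 5: -12
Delta = -12 - 21 = -33
New sum = old_sum + delta = 102 + (-33) = 69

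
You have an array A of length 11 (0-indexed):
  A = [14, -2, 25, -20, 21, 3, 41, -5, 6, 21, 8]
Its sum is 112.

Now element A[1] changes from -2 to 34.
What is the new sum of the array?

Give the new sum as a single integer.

Answer: 148

Derivation:
Old value at index 1: -2
New value at index 1: 34
Delta = 34 - -2 = 36
New sum = old_sum + delta = 112 + (36) = 148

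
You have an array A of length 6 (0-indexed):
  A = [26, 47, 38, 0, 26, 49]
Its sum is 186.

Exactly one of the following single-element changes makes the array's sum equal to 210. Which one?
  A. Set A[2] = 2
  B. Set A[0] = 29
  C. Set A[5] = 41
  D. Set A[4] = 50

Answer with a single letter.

Option A: A[2] 38->2, delta=-36, new_sum=186+(-36)=150
Option B: A[0] 26->29, delta=3, new_sum=186+(3)=189
Option C: A[5] 49->41, delta=-8, new_sum=186+(-8)=178
Option D: A[4] 26->50, delta=24, new_sum=186+(24)=210 <-- matches target

Answer: D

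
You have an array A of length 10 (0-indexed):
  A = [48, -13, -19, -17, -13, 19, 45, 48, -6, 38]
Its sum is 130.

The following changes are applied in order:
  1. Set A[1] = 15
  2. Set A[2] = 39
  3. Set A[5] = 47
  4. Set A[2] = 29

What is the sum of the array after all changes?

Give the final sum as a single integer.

Answer: 234

Derivation:
Initial sum: 130
Change 1: A[1] -13 -> 15, delta = 28, sum = 158
Change 2: A[2] -19 -> 39, delta = 58, sum = 216
Change 3: A[5] 19 -> 47, delta = 28, sum = 244
Change 4: A[2] 39 -> 29, delta = -10, sum = 234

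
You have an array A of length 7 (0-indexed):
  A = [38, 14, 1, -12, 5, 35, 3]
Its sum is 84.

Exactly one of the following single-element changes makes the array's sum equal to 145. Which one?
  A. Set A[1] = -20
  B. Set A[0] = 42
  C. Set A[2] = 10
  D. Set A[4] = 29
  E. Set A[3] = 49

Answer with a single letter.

Answer: E

Derivation:
Option A: A[1] 14->-20, delta=-34, new_sum=84+(-34)=50
Option B: A[0] 38->42, delta=4, new_sum=84+(4)=88
Option C: A[2] 1->10, delta=9, new_sum=84+(9)=93
Option D: A[4] 5->29, delta=24, new_sum=84+(24)=108
Option E: A[3] -12->49, delta=61, new_sum=84+(61)=145 <-- matches target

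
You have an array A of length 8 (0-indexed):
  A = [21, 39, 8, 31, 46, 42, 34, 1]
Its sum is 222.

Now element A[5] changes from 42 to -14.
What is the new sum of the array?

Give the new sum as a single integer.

Old value at index 5: 42
New value at index 5: -14
Delta = -14 - 42 = -56
New sum = old_sum + delta = 222 + (-56) = 166

Answer: 166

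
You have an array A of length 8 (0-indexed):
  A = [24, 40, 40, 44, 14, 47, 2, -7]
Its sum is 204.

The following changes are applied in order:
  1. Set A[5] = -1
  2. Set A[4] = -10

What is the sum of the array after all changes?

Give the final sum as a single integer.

Answer: 132

Derivation:
Initial sum: 204
Change 1: A[5] 47 -> -1, delta = -48, sum = 156
Change 2: A[4] 14 -> -10, delta = -24, sum = 132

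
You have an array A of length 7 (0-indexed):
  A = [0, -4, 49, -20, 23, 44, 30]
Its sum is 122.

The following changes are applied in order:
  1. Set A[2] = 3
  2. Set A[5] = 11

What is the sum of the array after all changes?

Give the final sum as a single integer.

Answer: 43

Derivation:
Initial sum: 122
Change 1: A[2] 49 -> 3, delta = -46, sum = 76
Change 2: A[5] 44 -> 11, delta = -33, sum = 43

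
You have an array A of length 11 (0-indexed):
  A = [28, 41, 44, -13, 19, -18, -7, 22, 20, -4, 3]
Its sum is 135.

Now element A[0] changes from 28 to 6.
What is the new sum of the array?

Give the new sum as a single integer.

Old value at index 0: 28
New value at index 0: 6
Delta = 6 - 28 = -22
New sum = old_sum + delta = 135 + (-22) = 113

Answer: 113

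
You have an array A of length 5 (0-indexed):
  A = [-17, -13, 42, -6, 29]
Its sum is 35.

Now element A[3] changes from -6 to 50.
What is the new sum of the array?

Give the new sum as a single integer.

Old value at index 3: -6
New value at index 3: 50
Delta = 50 - -6 = 56
New sum = old_sum + delta = 35 + (56) = 91

Answer: 91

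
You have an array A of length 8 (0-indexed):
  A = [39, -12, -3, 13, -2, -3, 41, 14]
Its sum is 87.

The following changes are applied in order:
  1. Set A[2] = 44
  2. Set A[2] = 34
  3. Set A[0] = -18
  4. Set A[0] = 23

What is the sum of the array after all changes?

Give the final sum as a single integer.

Initial sum: 87
Change 1: A[2] -3 -> 44, delta = 47, sum = 134
Change 2: A[2] 44 -> 34, delta = -10, sum = 124
Change 3: A[0] 39 -> -18, delta = -57, sum = 67
Change 4: A[0] -18 -> 23, delta = 41, sum = 108

Answer: 108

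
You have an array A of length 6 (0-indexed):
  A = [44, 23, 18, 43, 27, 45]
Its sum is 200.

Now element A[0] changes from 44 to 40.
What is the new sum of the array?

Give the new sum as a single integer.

Old value at index 0: 44
New value at index 0: 40
Delta = 40 - 44 = -4
New sum = old_sum + delta = 200 + (-4) = 196

Answer: 196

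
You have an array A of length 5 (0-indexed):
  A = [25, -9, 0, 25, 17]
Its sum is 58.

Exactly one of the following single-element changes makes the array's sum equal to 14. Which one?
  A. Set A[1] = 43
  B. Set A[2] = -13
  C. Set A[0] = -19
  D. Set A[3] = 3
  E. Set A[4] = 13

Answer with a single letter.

Answer: C

Derivation:
Option A: A[1] -9->43, delta=52, new_sum=58+(52)=110
Option B: A[2] 0->-13, delta=-13, new_sum=58+(-13)=45
Option C: A[0] 25->-19, delta=-44, new_sum=58+(-44)=14 <-- matches target
Option D: A[3] 25->3, delta=-22, new_sum=58+(-22)=36
Option E: A[4] 17->13, delta=-4, new_sum=58+(-4)=54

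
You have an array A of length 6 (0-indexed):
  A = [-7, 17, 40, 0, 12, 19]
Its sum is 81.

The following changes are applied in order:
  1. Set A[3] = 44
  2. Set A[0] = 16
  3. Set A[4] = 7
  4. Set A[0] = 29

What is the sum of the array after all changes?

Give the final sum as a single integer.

Answer: 156

Derivation:
Initial sum: 81
Change 1: A[3] 0 -> 44, delta = 44, sum = 125
Change 2: A[0] -7 -> 16, delta = 23, sum = 148
Change 3: A[4] 12 -> 7, delta = -5, sum = 143
Change 4: A[0] 16 -> 29, delta = 13, sum = 156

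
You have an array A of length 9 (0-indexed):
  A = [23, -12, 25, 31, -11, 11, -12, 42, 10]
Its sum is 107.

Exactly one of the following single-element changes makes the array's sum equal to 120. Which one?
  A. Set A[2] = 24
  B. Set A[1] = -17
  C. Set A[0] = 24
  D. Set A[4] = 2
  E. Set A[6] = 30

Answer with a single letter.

Answer: D

Derivation:
Option A: A[2] 25->24, delta=-1, new_sum=107+(-1)=106
Option B: A[1] -12->-17, delta=-5, new_sum=107+(-5)=102
Option C: A[0] 23->24, delta=1, new_sum=107+(1)=108
Option D: A[4] -11->2, delta=13, new_sum=107+(13)=120 <-- matches target
Option E: A[6] -12->30, delta=42, new_sum=107+(42)=149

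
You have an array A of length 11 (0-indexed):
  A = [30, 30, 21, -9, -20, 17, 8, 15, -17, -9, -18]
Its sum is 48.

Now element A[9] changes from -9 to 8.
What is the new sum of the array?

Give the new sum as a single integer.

Answer: 65

Derivation:
Old value at index 9: -9
New value at index 9: 8
Delta = 8 - -9 = 17
New sum = old_sum + delta = 48 + (17) = 65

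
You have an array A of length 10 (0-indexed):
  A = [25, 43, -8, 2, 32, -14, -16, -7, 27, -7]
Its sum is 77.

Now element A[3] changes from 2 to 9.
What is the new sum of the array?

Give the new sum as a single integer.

Old value at index 3: 2
New value at index 3: 9
Delta = 9 - 2 = 7
New sum = old_sum + delta = 77 + (7) = 84

Answer: 84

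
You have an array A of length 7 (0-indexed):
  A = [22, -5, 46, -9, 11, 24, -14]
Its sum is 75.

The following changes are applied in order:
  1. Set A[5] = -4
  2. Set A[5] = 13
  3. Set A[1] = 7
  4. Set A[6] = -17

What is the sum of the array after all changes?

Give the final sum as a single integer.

Answer: 73

Derivation:
Initial sum: 75
Change 1: A[5] 24 -> -4, delta = -28, sum = 47
Change 2: A[5] -4 -> 13, delta = 17, sum = 64
Change 3: A[1] -5 -> 7, delta = 12, sum = 76
Change 4: A[6] -14 -> -17, delta = -3, sum = 73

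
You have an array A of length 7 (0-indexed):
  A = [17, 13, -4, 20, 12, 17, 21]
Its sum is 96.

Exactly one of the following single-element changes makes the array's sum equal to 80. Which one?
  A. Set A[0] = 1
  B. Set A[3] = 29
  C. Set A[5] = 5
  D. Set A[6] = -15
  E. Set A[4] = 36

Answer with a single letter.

Option A: A[0] 17->1, delta=-16, new_sum=96+(-16)=80 <-- matches target
Option B: A[3] 20->29, delta=9, new_sum=96+(9)=105
Option C: A[5] 17->5, delta=-12, new_sum=96+(-12)=84
Option D: A[6] 21->-15, delta=-36, new_sum=96+(-36)=60
Option E: A[4] 12->36, delta=24, new_sum=96+(24)=120

Answer: A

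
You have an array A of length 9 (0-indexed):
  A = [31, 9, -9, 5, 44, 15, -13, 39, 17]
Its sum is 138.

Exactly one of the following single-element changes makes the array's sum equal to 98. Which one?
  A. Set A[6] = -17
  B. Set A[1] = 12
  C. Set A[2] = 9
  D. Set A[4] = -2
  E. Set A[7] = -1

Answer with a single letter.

Option A: A[6] -13->-17, delta=-4, new_sum=138+(-4)=134
Option B: A[1] 9->12, delta=3, new_sum=138+(3)=141
Option C: A[2] -9->9, delta=18, new_sum=138+(18)=156
Option D: A[4] 44->-2, delta=-46, new_sum=138+(-46)=92
Option E: A[7] 39->-1, delta=-40, new_sum=138+(-40)=98 <-- matches target

Answer: E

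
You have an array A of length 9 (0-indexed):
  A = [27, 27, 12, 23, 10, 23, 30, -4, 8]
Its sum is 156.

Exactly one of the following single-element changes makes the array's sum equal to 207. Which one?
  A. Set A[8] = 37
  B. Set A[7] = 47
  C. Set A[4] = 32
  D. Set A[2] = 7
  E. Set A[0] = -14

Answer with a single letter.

Answer: B

Derivation:
Option A: A[8] 8->37, delta=29, new_sum=156+(29)=185
Option B: A[7] -4->47, delta=51, new_sum=156+(51)=207 <-- matches target
Option C: A[4] 10->32, delta=22, new_sum=156+(22)=178
Option D: A[2] 12->7, delta=-5, new_sum=156+(-5)=151
Option E: A[0] 27->-14, delta=-41, new_sum=156+(-41)=115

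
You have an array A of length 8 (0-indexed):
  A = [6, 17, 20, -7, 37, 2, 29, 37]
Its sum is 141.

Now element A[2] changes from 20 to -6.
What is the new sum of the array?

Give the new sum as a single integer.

Answer: 115

Derivation:
Old value at index 2: 20
New value at index 2: -6
Delta = -6 - 20 = -26
New sum = old_sum + delta = 141 + (-26) = 115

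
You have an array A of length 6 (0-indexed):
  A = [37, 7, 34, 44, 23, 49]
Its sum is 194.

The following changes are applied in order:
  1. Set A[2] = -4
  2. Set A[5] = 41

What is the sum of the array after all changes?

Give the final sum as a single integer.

Answer: 148

Derivation:
Initial sum: 194
Change 1: A[2] 34 -> -4, delta = -38, sum = 156
Change 2: A[5] 49 -> 41, delta = -8, sum = 148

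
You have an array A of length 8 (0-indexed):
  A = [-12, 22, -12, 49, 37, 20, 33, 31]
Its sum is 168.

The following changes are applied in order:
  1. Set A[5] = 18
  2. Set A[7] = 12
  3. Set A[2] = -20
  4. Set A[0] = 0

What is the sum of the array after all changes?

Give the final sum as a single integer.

Initial sum: 168
Change 1: A[5] 20 -> 18, delta = -2, sum = 166
Change 2: A[7] 31 -> 12, delta = -19, sum = 147
Change 3: A[2] -12 -> -20, delta = -8, sum = 139
Change 4: A[0] -12 -> 0, delta = 12, sum = 151

Answer: 151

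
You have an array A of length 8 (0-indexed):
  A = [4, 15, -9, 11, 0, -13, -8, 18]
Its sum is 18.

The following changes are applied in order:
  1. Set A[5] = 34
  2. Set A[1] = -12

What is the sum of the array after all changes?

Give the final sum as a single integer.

Answer: 38

Derivation:
Initial sum: 18
Change 1: A[5] -13 -> 34, delta = 47, sum = 65
Change 2: A[1] 15 -> -12, delta = -27, sum = 38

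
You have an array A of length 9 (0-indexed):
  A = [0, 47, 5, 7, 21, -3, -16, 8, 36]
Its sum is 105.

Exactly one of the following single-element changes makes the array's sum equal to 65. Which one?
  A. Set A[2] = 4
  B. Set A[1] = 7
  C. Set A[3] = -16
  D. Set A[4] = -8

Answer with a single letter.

Option A: A[2] 5->4, delta=-1, new_sum=105+(-1)=104
Option B: A[1] 47->7, delta=-40, new_sum=105+(-40)=65 <-- matches target
Option C: A[3] 7->-16, delta=-23, new_sum=105+(-23)=82
Option D: A[4] 21->-8, delta=-29, new_sum=105+(-29)=76

Answer: B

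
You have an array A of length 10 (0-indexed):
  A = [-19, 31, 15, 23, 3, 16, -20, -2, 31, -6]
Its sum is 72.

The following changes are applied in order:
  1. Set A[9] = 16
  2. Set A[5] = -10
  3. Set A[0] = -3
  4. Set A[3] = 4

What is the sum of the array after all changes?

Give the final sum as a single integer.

Initial sum: 72
Change 1: A[9] -6 -> 16, delta = 22, sum = 94
Change 2: A[5] 16 -> -10, delta = -26, sum = 68
Change 3: A[0] -19 -> -3, delta = 16, sum = 84
Change 4: A[3] 23 -> 4, delta = -19, sum = 65

Answer: 65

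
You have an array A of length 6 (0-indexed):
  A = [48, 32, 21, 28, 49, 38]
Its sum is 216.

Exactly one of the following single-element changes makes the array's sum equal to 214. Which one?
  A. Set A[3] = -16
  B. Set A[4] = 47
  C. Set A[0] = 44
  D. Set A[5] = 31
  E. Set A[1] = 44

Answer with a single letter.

Answer: B

Derivation:
Option A: A[3] 28->-16, delta=-44, new_sum=216+(-44)=172
Option B: A[4] 49->47, delta=-2, new_sum=216+(-2)=214 <-- matches target
Option C: A[0] 48->44, delta=-4, new_sum=216+(-4)=212
Option D: A[5] 38->31, delta=-7, new_sum=216+(-7)=209
Option E: A[1] 32->44, delta=12, new_sum=216+(12)=228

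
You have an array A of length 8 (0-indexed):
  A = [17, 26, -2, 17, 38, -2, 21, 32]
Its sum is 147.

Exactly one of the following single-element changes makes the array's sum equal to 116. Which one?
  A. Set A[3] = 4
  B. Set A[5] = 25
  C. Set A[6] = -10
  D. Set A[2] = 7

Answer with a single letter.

Option A: A[3] 17->4, delta=-13, new_sum=147+(-13)=134
Option B: A[5] -2->25, delta=27, new_sum=147+(27)=174
Option C: A[6] 21->-10, delta=-31, new_sum=147+(-31)=116 <-- matches target
Option D: A[2] -2->7, delta=9, new_sum=147+(9)=156

Answer: C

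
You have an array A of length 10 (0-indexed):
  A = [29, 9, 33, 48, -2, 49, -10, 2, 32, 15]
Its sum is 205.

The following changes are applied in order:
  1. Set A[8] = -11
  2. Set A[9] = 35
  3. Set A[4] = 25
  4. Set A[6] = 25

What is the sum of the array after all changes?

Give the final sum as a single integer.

Initial sum: 205
Change 1: A[8] 32 -> -11, delta = -43, sum = 162
Change 2: A[9] 15 -> 35, delta = 20, sum = 182
Change 3: A[4] -2 -> 25, delta = 27, sum = 209
Change 4: A[6] -10 -> 25, delta = 35, sum = 244

Answer: 244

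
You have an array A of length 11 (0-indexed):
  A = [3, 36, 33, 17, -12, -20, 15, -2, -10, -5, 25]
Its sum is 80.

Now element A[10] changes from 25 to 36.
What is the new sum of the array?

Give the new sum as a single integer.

Answer: 91

Derivation:
Old value at index 10: 25
New value at index 10: 36
Delta = 36 - 25 = 11
New sum = old_sum + delta = 80 + (11) = 91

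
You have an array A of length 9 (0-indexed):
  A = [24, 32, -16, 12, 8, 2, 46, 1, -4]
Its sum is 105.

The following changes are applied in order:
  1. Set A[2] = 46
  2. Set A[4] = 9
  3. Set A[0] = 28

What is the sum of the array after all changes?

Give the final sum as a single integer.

Answer: 172

Derivation:
Initial sum: 105
Change 1: A[2] -16 -> 46, delta = 62, sum = 167
Change 2: A[4] 8 -> 9, delta = 1, sum = 168
Change 3: A[0] 24 -> 28, delta = 4, sum = 172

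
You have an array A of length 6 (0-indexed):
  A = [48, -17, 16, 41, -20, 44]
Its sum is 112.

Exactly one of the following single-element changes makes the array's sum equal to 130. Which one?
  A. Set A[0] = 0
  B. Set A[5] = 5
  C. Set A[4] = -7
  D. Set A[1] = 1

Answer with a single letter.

Option A: A[0] 48->0, delta=-48, new_sum=112+(-48)=64
Option B: A[5] 44->5, delta=-39, new_sum=112+(-39)=73
Option C: A[4] -20->-7, delta=13, new_sum=112+(13)=125
Option D: A[1] -17->1, delta=18, new_sum=112+(18)=130 <-- matches target

Answer: D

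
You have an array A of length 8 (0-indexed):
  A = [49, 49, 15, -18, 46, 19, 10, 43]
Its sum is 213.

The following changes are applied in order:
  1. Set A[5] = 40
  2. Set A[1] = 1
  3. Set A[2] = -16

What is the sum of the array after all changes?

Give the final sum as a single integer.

Initial sum: 213
Change 1: A[5] 19 -> 40, delta = 21, sum = 234
Change 2: A[1] 49 -> 1, delta = -48, sum = 186
Change 3: A[2] 15 -> -16, delta = -31, sum = 155

Answer: 155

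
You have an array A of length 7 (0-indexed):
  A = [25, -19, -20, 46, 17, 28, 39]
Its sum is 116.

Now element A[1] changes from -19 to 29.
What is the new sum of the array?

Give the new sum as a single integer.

Old value at index 1: -19
New value at index 1: 29
Delta = 29 - -19 = 48
New sum = old_sum + delta = 116 + (48) = 164

Answer: 164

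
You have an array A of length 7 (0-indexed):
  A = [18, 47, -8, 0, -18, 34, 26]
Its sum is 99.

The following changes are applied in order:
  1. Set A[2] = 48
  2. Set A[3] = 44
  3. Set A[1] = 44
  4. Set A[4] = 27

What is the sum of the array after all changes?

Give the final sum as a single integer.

Initial sum: 99
Change 1: A[2] -8 -> 48, delta = 56, sum = 155
Change 2: A[3] 0 -> 44, delta = 44, sum = 199
Change 3: A[1] 47 -> 44, delta = -3, sum = 196
Change 4: A[4] -18 -> 27, delta = 45, sum = 241

Answer: 241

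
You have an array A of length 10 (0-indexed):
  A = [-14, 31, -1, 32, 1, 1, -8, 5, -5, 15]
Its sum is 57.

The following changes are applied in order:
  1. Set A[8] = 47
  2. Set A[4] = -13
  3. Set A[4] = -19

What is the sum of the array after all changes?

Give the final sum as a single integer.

Answer: 89

Derivation:
Initial sum: 57
Change 1: A[8] -5 -> 47, delta = 52, sum = 109
Change 2: A[4] 1 -> -13, delta = -14, sum = 95
Change 3: A[4] -13 -> -19, delta = -6, sum = 89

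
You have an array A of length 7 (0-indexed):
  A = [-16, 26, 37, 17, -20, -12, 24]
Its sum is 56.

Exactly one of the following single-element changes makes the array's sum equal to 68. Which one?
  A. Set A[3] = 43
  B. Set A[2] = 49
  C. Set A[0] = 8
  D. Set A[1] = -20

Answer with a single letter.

Answer: B

Derivation:
Option A: A[3] 17->43, delta=26, new_sum=56+(26)=82
Option B: A[2] 37->49, delta=12, new_sum=56+(12)=68 <-- matches target
Option C: A[0] -16->8, delta=24, new_sum=56+(24)=80
Option D: A[1] 26->-20, delta=-46, new_sum=56+(-46)=10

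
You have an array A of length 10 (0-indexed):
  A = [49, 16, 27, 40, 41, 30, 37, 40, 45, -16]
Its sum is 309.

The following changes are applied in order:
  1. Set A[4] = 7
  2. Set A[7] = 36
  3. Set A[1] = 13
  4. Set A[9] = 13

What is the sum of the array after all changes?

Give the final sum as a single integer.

Answer: 297

Derivation:
Initial sum: 309
Change 1: A[4] 41 -> 7, delta = -34, sum = 275
Change 2: A[7] 40 -> 36, delta = -4, sum = 271
Change 3: A[1] 16 -> 13, delta = -3, sum = 268
Change 4: A[9] -16 -> 13, delta = 29, sum = 297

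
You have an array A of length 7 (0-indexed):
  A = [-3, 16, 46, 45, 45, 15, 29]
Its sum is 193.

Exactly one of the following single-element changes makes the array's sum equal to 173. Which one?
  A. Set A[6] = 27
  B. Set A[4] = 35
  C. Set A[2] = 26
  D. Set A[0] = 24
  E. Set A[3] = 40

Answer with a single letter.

Option A: A[6] 29->27, delta=-2, new_sum=193+(-2)=191
Option B: A[4] 45->35, delta=-10, new_sum=193+(-10)=183
Option C: A[2] 46->26, delta=-20, new_sum=193+(-20)=173 <-- matches target
Option D: A[0] -3->24, delta=27, new_sum=193+(27)=220
Option E: A[3] 45->40, delta=-5, new_sum=193+(-5)=188

Answer: C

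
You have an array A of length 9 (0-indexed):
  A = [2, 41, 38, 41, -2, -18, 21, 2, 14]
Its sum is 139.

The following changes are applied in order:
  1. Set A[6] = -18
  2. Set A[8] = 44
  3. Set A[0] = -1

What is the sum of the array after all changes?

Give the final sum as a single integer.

Answer: 127

Derivation:
Initial sum: 139
Change 1: A[6] 21 -> -18, delta = -39, sum = 100
Change 2: A[8] 14 -> 44, delta = 30, sum = 130
Change 3: A[0] 2 -> -1, delta = -3, sum = 127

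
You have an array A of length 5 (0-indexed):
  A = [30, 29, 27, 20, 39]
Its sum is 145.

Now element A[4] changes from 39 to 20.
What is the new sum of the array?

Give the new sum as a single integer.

Answer: 126

Derivation:
Old value at index 4: 39
New value at index 4: 20
Delta = 20 - 39 = -19
New sum = old_sum + delta = 145 + (-19) = 126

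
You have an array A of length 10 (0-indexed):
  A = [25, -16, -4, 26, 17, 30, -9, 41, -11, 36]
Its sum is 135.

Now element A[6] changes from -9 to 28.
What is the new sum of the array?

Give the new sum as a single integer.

Old value at index 6: -9
New value at index 6: 28
Delta = 28 - -9 = 37
New sum = old_sum + delta = 135 + (37) = 172

Answer: 172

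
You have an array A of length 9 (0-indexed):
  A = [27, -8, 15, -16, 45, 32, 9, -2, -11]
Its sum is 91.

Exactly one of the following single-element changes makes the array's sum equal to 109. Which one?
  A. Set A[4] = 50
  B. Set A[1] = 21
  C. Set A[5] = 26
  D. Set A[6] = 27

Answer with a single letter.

Answer: D

Derivation:
Option A: A[4] 45->50, delta=5, new_sum=91+(5)=96
Option B: A[1] -8->21, delta=29, new_sum=91+(29)=120
Option C: A[5] 32->26, delta=-6, new_sum=91+(-6)=85
Option D: A[6] 9->27, delta=18, new_sum=91+(18)=109 <-- matches target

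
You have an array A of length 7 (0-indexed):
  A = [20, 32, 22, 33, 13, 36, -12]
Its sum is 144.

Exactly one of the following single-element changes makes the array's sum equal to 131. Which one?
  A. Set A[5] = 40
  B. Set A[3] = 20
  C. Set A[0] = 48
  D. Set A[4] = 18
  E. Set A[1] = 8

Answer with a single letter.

Answer: B

Derivation:
Option A: A[5] 36->40, delta=4, new_sum=144+(4)=148
Option B: A[3] 33->20, delta=-13, new_sum=144+(-13)=131 <-- matches target
Option C: A[0] 20->48, delta=28, new_sum=144+(28)=172
Option D: A[4] 13->18, delta=5, new_sum=144+(5)=149
Option E: A[1] 32->8, delta=-24, new_sum=144+(-24)=120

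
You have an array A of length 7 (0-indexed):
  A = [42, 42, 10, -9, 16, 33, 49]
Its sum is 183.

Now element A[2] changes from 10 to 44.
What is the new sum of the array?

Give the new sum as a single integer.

Answer: 217

Derivation:
Old value at index 2: 10
New value at index 2: 44
Delta = 44 - 10 = 34
New sum = old_sum + delta = 183 + (34) = 217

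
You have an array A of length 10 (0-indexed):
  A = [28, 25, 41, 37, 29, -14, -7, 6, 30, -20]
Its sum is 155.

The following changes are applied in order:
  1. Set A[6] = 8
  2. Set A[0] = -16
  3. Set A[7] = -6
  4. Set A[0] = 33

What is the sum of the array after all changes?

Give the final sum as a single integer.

Initial sum: 155
Change 1: A[6] -7 -> 8, delta = 15, sum = 170
Change 2: A[0] 28 -> -16, delta = -44, sum = 126
Change 3: A[7] 6 -> -6, delta = -12, sum = 114
Change 4: A[0] -16 -> 33, delta = 49, sum = 163

Answer: 163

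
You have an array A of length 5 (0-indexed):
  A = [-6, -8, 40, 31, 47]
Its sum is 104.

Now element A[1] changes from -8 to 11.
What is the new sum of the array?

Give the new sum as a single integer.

Answer: 123

Derivation:
Old value at index 1: -8
New value at index 1: 11
Delta = 11 - -8 = 19
New sum = old_sum + delta = 104 + (19) = 123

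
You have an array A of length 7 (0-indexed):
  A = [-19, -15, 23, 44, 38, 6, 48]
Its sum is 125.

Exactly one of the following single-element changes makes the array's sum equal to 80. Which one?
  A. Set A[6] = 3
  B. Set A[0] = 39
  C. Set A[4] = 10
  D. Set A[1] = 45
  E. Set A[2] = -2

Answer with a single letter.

Answer: A

Derivation:
Option A: A[6] 48->3, delta=-45, new_sum=125+(-45)=80 <-- matches target
Option B: A[0] -19->39, delta=58, new_sum=125+(58)=183
Option C: A[4] 38->10, delta=-28, new_sum=125+(-28)=97
Option D: A[1] -15->45, delta=60, new_sum=125+(60)=185
Option E: A[2] 23->-2, delta=-25, new_sum=125+(-25)=100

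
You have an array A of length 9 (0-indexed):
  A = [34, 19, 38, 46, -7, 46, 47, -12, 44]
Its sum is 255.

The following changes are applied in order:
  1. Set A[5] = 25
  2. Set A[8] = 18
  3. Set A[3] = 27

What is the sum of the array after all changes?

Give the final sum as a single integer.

Answer: 189

Derivation:
Initial sum: 255
Change 1: A[5] 46 -> 25, delta = -21, sum = 234
Change 2: A[8] 44 -> 18, delta = -26, sum = 208
Change 3: A[3] 46 -> 27, delta = -19, sum = 189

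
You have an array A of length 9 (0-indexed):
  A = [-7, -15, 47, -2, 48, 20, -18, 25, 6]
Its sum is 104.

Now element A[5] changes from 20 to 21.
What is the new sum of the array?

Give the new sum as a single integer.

Answer: 105

Derivation:
Old value at index 5: 20
New value at index 5: 21
Delta = 21 - 20 = 1
New sum = old_sum + delta = 104 + (1) = 105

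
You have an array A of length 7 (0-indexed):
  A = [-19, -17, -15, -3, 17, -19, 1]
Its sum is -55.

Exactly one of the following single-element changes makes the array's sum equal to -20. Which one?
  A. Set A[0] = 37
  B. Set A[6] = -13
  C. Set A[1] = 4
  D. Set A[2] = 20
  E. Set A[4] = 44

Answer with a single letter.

Option A: A[0] -19->37, delta=56, new_sum=-55+(56)=1
Option B: A[6] 1->-13, delta=-14, new_sum=-55+(-14)=-69
Option C: A[1] -17->4, delta=21, new_sum=-55+(21)=-34
Option D: A[2] -15->20, delta=35, new_sum=-55+(35)=-20 <-- matches target
Option E: A[4] 17->44, delta=27, new_sum=-55+(27)=-28

Answer: D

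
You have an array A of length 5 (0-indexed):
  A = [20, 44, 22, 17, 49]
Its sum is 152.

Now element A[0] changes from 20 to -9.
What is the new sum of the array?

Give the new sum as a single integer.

Old value at index 0: 20
New value at index 0: -9
Delta = -9 - 20 = -29
New sum = old_sum + delta = 152 + (-29) = 123

Answer: 123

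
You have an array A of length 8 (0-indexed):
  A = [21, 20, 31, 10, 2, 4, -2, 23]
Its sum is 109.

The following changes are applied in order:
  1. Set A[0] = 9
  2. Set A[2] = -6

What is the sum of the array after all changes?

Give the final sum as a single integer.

Initial sum: 109
Change 1: A[0] 21 -> 9, delta = -12, sum = 97
Change 2: A[2] 31 -> -6, delta = -37, sum = 60

Answer: 60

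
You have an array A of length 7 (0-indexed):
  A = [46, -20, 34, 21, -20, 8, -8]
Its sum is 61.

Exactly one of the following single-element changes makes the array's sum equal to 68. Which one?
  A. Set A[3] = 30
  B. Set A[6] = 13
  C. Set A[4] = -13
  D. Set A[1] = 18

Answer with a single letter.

Option A: A[3] 21->30, delta=9, new_sum=61+(9)=70
Option B: A[6] -8->13, delta=21, new_sum=61+(21)=82
Option C: A[4] -20->-13, delta=7, new_sum=61+(7)=68 <-- matches target
Option D: A[1] -20->18, delta=38, new_sum=61+(38)=99

Answer: C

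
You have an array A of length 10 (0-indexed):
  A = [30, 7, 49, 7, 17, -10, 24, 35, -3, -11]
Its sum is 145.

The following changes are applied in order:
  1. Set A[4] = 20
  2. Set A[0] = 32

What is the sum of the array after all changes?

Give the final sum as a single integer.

Initial sum: 145
Change 1: A[4] 17 -> 20, delta = 3, sum = 148
Change 2: A[0] 30 -> 32, delta = 2, sum = 150

Answer: 150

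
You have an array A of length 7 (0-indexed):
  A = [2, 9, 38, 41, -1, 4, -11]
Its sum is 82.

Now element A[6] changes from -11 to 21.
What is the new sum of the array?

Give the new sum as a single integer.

Answer: 114

Derivation:
Old value at index 6: -11
New value at index 6: 21
Delta = 21 - -11 = 32
New sum = old_sum + delta = 82 + (32) = 114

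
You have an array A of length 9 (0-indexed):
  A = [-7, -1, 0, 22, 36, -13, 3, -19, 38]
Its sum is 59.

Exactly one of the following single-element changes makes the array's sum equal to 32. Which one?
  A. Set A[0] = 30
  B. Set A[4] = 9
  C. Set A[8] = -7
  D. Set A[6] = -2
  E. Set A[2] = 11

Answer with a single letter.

Answer: B

Derivation:
Option A: A[0] -7->30, delta=37, new_sum=59+(37)=96
Option B: A[4] 36->9, delta=-27, new_sum=59+(-27)=32 <-- matches target
Option C: A[8] 38->-7, delta=-45, new_sum=59+(-45)=14
Option D: A[6] 3->-2, delta=-5, new_sum=59+(-5)=54
Option E: A[2] 0->11, delta=11, new_sum=59+(11)=70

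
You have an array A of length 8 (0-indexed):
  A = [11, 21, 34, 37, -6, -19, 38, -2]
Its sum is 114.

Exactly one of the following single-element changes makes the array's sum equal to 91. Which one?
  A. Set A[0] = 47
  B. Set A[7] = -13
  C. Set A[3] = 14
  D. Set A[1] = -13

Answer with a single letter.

Answer: C

Derivation:
Option A: A[0] 11->47, delta=36, new_sum=114+(36)=150
Option B: A[7] -2->-13, delta=-11, new_sum=114+(-11)=103
Option C: A[3] 37->14, delta=-23, new_sum=114+(-23)=91 <-- matches target
Option D: A[1] 21->-13, delta=-34, new_sum=114+(-34)=80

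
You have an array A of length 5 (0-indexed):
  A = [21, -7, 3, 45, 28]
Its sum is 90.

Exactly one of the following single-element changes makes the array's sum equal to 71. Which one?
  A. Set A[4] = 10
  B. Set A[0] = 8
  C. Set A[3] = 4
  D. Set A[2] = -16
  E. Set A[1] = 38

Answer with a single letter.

Option A: A[4] 28->10, delta=-18, new_sum=90+(-18)=72
Option B: A[0] 21->8, delta=-13, new_sum=90+(-13)=77
Option C: A[3] 45->4, delta=-41, new_sum=90+(-41)=49
Option D: A[2] 3->-16, delta=-19, new_sum=90+(-19)=71 <-- matches target
Option E: A[1] -7->38, delta=45, new_sum=90+(45)=135

Answer: D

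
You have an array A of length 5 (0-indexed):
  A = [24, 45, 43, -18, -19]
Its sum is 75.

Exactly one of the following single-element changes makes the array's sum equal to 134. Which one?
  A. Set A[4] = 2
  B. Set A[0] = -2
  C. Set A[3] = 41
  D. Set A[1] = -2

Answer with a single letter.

Option A: A[4] -19->2, delta=21, new_sum=75+(21)=96
Option B: A[0] 24->-2, delta=-26, new_sum=75+(-26)=49
Option C: A[3] -18->41, delta=59, new_sum=75+(59)=134 <-- matches target
Option D: A[1] 45->-2, delta=-47, new_sum=75+(-47)=28

Answer: C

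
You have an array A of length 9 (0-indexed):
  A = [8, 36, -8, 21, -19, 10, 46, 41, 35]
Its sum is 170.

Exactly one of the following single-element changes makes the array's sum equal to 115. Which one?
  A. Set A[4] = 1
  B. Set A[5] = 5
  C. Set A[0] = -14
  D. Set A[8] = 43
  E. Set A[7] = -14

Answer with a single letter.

Option A: A[4] -19->1, delta=20, new_sum=170+(20)=190
Option B: A[5] 10->5, delta=-5, new_sum=170+(-5)=165
Option C: A[0] 8->-14, delta=-22, new_sum=170+(-22)=148
Option D: A[8] 35->43, delta=8, new_sum=170+(8)=178
Option E: A[7] 41->-14, delta=-55, new_sum=170+(-55)=115 <-- matches target

Answer: E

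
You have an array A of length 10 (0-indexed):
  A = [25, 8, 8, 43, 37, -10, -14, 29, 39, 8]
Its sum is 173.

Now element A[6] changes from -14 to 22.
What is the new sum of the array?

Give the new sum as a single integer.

Old value at index 6: -14
New value at index 6: 22
Delta = 22 - -14 = 36
New sum = old_sum + delta = 173 + (36) = 209

Answer: 209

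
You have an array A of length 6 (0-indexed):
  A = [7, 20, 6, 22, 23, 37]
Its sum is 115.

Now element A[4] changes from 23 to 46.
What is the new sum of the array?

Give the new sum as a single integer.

Old value at index 4: 23
New value at index 4: 46
Delta = 46 - 23 = 23
New sum = old_sum + delta = 115 + (23) = 138

Answer: 138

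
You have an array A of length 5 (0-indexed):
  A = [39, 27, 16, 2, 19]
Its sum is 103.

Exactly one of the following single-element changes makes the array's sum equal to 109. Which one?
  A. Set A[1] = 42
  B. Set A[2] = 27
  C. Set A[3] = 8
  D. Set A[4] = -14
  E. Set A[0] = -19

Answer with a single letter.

Answer: C

Derivation:
Option A: A[1] 27->42, delta=15, new_sum=103+(15)=118
Option B: A[2] 16->27, delta=11, new_sum=103+(11)=114
Option C: A[3] 2->8, delta=6, new_sum=103+(6)=109 <-- matches target
Option D: A[4] 19->-14, delta=-33, new_sum=103+(-33)=70
Option E: A[0] 39->-19, delta=-58, new_sum=103+(-58)=45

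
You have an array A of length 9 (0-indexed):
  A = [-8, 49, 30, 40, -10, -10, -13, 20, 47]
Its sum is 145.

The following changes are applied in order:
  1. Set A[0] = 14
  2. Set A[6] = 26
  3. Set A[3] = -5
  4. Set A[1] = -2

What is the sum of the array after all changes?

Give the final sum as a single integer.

Initial sum: 145
Change 1: A[0] -8 -> 14, delta = 22, sum = 167
Change 2: A[6] -13 -> 26, delta = 39, sum = 206
Change 3: A[3] 40 -> -5, delta = -45, sum = 161
Change 4: A[1] 49 -> -2, delta = -51, sum = 110

Answer: 110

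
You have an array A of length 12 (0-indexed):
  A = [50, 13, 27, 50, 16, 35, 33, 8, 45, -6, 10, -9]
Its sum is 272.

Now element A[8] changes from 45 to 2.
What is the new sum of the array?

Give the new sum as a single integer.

Answer: 229

Derivation:
Old value at index 8: 45
New value at index 8: 2
Delta = 2 - 45 = -43
New sum = old_sum + delta = 272 + (-43) = 229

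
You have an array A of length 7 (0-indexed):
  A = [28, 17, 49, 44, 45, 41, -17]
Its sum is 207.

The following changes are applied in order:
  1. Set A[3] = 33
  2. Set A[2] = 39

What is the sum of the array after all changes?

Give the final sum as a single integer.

Answer: 186

Derivation:
Initial sum: 207
Change 1: A[3] 44 -> 33, delta = -11, sum = 196
Change 2: A[2] 49 -> 39, delta = -10, sum = 186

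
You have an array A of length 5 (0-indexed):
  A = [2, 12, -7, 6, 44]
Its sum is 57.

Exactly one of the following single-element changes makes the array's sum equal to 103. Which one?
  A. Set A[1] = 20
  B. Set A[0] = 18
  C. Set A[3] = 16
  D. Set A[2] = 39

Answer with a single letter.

Option A: A[1] 12->20, delta=8, new_sum=57+(8)=65
Option B: A[0] 2->18, delta=16, new_sum=57+(16)=73
Option C: A[3] 6->16, delta=10, new_sum=57+(10)=67
Option D: A[2] -7->39, delta=46, new_sum=57+(46)=103 <-- matches target

Answer: D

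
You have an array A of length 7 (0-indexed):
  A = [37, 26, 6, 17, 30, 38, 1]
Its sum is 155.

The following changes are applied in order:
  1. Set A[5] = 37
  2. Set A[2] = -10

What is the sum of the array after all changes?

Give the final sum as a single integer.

Answer: 138

Derivation:
Initial sum: 155
Change 1: A[5] 38 -> 37, delta = -1, sum = 154
Change 2: A[2] 6 -> -10, delta = -16, sum = 138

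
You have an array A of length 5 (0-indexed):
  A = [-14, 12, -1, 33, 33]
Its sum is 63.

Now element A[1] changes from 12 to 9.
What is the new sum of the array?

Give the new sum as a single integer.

Old value at index 1: 12
New value at index 1: 9
Delta = 9 - 12 = -3
New sum = old_sum + delta = 63 + (-3) = 60

Answer: 60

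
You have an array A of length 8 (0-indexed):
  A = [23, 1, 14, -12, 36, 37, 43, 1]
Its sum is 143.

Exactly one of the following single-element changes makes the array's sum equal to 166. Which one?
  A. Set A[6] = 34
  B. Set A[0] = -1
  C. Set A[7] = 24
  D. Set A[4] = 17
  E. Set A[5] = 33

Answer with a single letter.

Answer: C

Derivation:
Option A: A[6] 43->34, delta=-9, new_sum=143+(-9)=134
Option B: A[0] 23->-1, delta=-24, new_sum=143+(-24)=119
Option C: A[7] 1->24, delta=23, new_sum=143+(23)=166 <-- matches target
Option D: A[4] 36->17, delta=-19, new_sum=143+(-19)=124
Option E: A[5] 37->33, delta=-4, new_sum=143+(-4)=139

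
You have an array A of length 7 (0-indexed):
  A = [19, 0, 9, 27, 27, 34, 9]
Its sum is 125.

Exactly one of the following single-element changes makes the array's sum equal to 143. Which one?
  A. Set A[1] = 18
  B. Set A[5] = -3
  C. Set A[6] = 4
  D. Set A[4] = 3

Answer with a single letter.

Option A: A[1] 0->18, delta=18, new_sum=125+(18)=143 <-- matches target
Option B: A[5] 34->-3, delta=-37, new_sum=125+(-37)=88
Option C: A[6] 9->4, delta=-5, new_sum=125+(-5)=120
Option D: A[4] 27->3, delta=-24, new_sum=125+(-24)=101

Answer: A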